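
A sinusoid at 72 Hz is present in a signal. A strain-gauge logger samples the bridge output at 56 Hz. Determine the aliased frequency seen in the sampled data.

16 Hz

72 Hz mod fs = 16 Hz.
16 Hz ≤ fs/2 = 28 Hz, appears at 16 Hz.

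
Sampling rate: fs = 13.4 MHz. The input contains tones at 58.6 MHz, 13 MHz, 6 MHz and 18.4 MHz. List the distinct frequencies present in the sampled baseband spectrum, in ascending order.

0.4 MHz, 5 MHz, 6 MHz

fs/2 = 6.7 MHz.
58.6 MHz mod fs = 5 MHz.
5 MHz ≤ fs/2 = 6.7 MHz, appears at 5 MHz.
13 MHz > fs/2 = 6.7 MHz, folds to fs − 13 MHz = 0.4 MHz.
6 MHz ≤ fs/2 = 6.7 MHz, passes unchanged.
18.4 MHz mod fs = 5 MHz.
5 MHz ≤ fs/2 = 6.7 MHz, appears at 5 MHz.
Distinct values: {0.4 MHz, 5 MHz, 6 MHz}.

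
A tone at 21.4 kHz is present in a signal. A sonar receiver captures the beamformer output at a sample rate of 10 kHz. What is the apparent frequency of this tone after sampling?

1.4 kHz

21.4 kHz mod fs = 1.4 kHz.
1.4 kHz ≤ fs/2 = 5 kHz, appears at 1.4 kHz.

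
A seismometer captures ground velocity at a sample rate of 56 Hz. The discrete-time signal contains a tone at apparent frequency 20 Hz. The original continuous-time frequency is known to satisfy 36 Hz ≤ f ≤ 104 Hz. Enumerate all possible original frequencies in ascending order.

Frequencies that alias to 20 Hz are k·fs ± 20 Hz for integer k ≥ 0.
k=0: 20 Hz.
k=1: 36 Hz, 76 Hz.
k=2: 92 Hz, 132 Hz.
k=3: 148 Hz, 188 Hz.
Within [36 Hz, 104 Hz]: 36 Hz, 76 Hz, 92 Hz.

36 Hz, 76 Hz, 92 Hz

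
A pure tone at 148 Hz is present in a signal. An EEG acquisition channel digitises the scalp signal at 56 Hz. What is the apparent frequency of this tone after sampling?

20 Hz

148 Hz mod fs = 36 Hz.
36 Hz > fs/2 = 28 Hz, folds to fs − 36 Hz = 20 Hz.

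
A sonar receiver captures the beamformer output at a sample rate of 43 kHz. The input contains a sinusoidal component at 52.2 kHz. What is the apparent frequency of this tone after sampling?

52.2 kHz mod fs = 9.2 kHz.
9.2 kHz ≤ fs/2 = 21.5 kHz, appears at 9.2 kHz.

9.2 kHz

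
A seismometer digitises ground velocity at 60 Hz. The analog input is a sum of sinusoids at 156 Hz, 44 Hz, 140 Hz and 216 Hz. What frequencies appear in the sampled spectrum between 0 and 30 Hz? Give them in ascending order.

fs/2 = 30 Hz.
156 Hz mod fs = 36 Hz.
36 Hz > fs/2 = 30 Hz, folds to fs − 36 Hz = 24 Hz.
44 Hz > fs/2 = 30 Hz, folds to fs − 44 Hz = 16 Hz.
140 Hz mod fs = 20 Hz.
20 Hz ≤ fs/2 = 30 Hz, appears at 20 Hz.
216 Hz mod fs = 36 Hz.
36 Hz > fs/2 = 30 Hz, folds to fs − 36 Hz = 24 Hz.
Distinct values: {16 Hz, 20 Hz, 24 Hz}.

16 Hz, 20 Hz, 24 Hz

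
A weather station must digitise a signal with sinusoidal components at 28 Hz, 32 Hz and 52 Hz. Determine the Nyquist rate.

Highest-frequency component: 52 Hz.
Nyquist rate = 2 × 52 Hz = 104 Hz.

104 Hz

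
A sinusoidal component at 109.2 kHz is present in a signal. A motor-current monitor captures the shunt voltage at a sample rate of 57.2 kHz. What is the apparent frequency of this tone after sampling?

5.2 kHz

109.2 kHz mod fs = 52 kHz.
52 kHz > fs/2 = 28.6 kHz, folds to fs − 52 kHz = 5.2 kHz.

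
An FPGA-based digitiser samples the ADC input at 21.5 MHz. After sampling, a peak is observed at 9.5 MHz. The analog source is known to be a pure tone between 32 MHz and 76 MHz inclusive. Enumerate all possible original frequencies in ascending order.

33.5 MHz, 52.5 MHz, 55 MHz, 74 MHz

Frequencies that alias to 9.5 MHz are k·fs ± 9.5 MHz for integer k ≥ 0.
k=0: 9.5 MHz.
k=1: 12 MHz, 31 MHz.
k=2: 33.5 MHz, 52.5 MHz.
k=3: 55 MHz, 74 MHz.
k=4: 76.5 MHz, 95.5 MHz.
Within [32 MHz, 76 MHz]: 33.5 MHz, 52.5 MHz, 55 MHz, 74 MHz.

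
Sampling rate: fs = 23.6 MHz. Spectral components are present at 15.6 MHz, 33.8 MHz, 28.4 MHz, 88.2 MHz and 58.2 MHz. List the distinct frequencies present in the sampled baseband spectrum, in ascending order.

fs/2 = 11.8 MHz.
15.6 MHz > fs/2 = 11.8 MHz, folds to fs − 15.6 MHz = 8 MHz.
33.8 MHz mod fs = 10.2 MHz.
10.2 MHz ≤ fs/2 = 11.8 MHz, appears at 10.2 MHz.
28.4 MHz mod fs = 4.8 MHz.
4.8 MHz ≤ fs/2 = 11.8 MHz, appears at 4.8 MHz.
88.2 MHz mod fs = 17.4 MHz.
17.4 MHz > fs/2 = 11.8 MHz, folds to fs − 17.4 MHz = 6.2 MHz.
58.2 MHz mod fs = 11 MHz.
11 MHz ≤ fs/2 = 11.8 MHz, appears at 11 MHz.
Distinct values: {4.8 MHz, 6.2 MHz, 8 MHz, 10.2 MHz, 11 MHz}.

4.8 MHz, 6.2 MHz, 8 MHz, 10.2 MHz, 11 MHz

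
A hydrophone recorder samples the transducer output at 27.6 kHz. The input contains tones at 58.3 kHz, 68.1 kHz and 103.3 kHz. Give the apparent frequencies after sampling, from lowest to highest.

fs/2 = 13.8 kHz.
58.3 kHz mod fs = 3.1 kHz.
3.1 kHz ≤ fs/2 = 13.8 kHz, appears at 3.1 kHz.
68.1 kHz mod fs = 12.9 kHz.
12.9 kHz ≤ fs/2 = 13.8 kHz, appears at 12.9 kHz.
103.3 kHz mod fs = 20.5 kHz.
20.5 kHz > fs/2 = 13.8 kHz, folds to fs − 20.5 kHz = 7.1 kHz.
Distinct values: {3.1 kHz, 7.1 kHz, 12.9 kHz}.

3.1 kHz, 7.1 kHz, 12.9 kHz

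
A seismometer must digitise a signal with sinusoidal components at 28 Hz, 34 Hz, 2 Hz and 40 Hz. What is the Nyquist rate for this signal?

Highest-frequency component: 40 Hz.
Nyquist rate = 2 × 40 Hz = 80 Hz.

80 Hz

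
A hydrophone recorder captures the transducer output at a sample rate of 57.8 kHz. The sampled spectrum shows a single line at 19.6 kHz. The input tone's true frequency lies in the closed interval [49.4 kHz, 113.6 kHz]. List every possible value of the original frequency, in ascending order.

Frequencies that alias to 19.6 kHz are k·fs ± 19.6 kHz for integer k ≥ 0.
k=0: 19.6 kHz.
k=1: 38.2 kHz, 77.4 kHz.
k=2: 96 kHz, 135.2 kHz.
k=3: 153.8 kHz, 193 kHz.
Within [49.4 kHz, 113.6 kHz]: 77.4 kHz, 96 kHz.

77.4 kHz, 96 kHz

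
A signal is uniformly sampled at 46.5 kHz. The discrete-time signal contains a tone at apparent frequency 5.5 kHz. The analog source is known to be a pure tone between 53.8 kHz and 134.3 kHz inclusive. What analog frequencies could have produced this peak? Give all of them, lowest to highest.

87.5 kHz, 98.5 kHz, 134 kHz

Frequencies that alias to 5.5 kHz are k·fs ± 5.5 kHz for integer k ≥ 0.
k=0: 5.5 kHz.
k=1: 41 kHz, 52 kHz.
k=2: 87.5 kHz, 98.5 kHz.
k=3: 134 kHz, 145 kHz.
k=4: 180.5 kHz, 191.5 kHz.
Within [53.8 kHz, 134.3 kHz]: 87.5 kHz, 98.5 kHz, 134 kHz.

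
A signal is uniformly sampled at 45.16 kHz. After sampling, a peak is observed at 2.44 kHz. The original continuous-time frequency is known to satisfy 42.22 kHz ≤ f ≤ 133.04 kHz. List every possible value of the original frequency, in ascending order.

Frequencies that alias to 2.44 kHz are k·fs ± 2.44 kHz for integer k ≥ 0.
k=0: 2.44 kHz.
k=1: 42.72 kHz, 47.6 kHz.
k=2: 87.88 kHz, 92.76 kHz.
k=3: 133.04 kHz, 137.92 kHz.
k=4: 178.2 kHz, 183.08 kHz.
Within [42.22 kHz, 133.04 kHz]: 42.72 kHz, 47.6 kHz, 87.88 kHz, 92.76 kHz, 133.04 kHz.

42.72 kHz, 47.6 kHz, 87.88 kHz, 92.76 kHz, 133.04 kHz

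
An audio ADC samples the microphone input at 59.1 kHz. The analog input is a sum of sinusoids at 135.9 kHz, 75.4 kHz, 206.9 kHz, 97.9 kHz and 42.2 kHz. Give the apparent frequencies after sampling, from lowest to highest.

fs/2 = 29.55 kHz.
135.9 kHz mod fs = 17.7 kHz.
17.7 kHz ≤ fs/2 = 29.55 kHz, appears at 17.7 kHz.
75.4 kHz mod fs = 16.3 kHz.
16.3 kHz ≤ fs/2 = 29.55 kHz, appears at 16.3 kHz.
206.9 kHz mod fs = 29.6 kHz.
29.6 kHz > fs/2 = 29.55 kHz, folds to fs − 29.6 kHz = 29.5 kHz.
97.9 kHz mod fs = 38.8 kHz.
38.8 kHz > fs/2 = 29.55 kHz, folds to fs − 38.8 kHz = 20.3 kHz.
42.2 kHz > fs/2 = 29.55 kHz, folds to fs − 42.2 kHz = 16.9 kHz.
Distinct values: {16.3 kHz, 16.9 kHz, 17.7 kHz, 20.3 kHz, 29.5 kHz}.

16.3 kHz, 16.9 kHz, 17.7 kHz, 20.3 kHz, 29.5 kHz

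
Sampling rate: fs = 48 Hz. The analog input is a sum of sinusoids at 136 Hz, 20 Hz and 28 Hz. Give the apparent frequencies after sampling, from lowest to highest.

fs/2 = 24 Hz.
136 Hz mod fs = 40 Hz.
40 Hz > fs/2 = 24 Hz, folds to fs − 40 Hz = 8 Hz.
20 Hz ≤ fs/2 = 24 Hz, passes unchanged.
28 Hz > fs/2 = 24 Hz, folds to fs − 28 Hz = 20 Hz.
Distinct values: {8 Hz, 20 Hz}.

8 Hz, 20 Hz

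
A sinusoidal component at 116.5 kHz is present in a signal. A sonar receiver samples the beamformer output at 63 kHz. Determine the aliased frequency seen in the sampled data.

116.5 kHz mod fs = 53.5 kHz.
53.5 kHz > fs/2 = 31.5 kHz, folds to fs − 53.5 kHz = 9.5 kHz.

9.5 kHz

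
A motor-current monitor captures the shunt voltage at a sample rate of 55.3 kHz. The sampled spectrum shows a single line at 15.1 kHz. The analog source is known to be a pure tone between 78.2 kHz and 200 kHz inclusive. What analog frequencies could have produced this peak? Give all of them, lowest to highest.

95.5 kHz, 125.7 kHz, 150.8 kHz, 181 kHz

Frequencies that alias to 15.1 kHz are k·fs ± 15.1 kHz for integer k ≥ 0.
k=0: 15.1 kHz.
k=1: 40.2 kHz, 70.4 kHz.
k=2: 95.5 kHz, 125.7 kHz.
k=3: 150.8 kHz, 181 kHz.
k=4: 206.1 kHz, 236.3 kHz.
Within [78.2 kHz, 200 kHz]: 95.5 kHz, 125.7 kHz, 150.8 kHz, 181 kHz.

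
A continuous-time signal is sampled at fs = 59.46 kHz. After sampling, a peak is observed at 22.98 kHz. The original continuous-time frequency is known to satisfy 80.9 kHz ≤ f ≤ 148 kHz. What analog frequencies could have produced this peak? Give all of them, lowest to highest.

82.44 kHz, 95.94 kHz, 141.9 kHz

Frequencies that alias to 22.98 kHz are k·fs ± 22.98 kHz for integer k ≥ 0.
k=0: 22.98 kHz.
k=1: 36.48 kHz, 82.44 kHz.
k=2: 95.94 kHz, 141.9 kHz.
k=3: 155.4 kHz, 201.36 kHz.
Within [80.9 kHz, 148 kHz]: 82.44 kHz, 95.94 kHz, 141.9 kHz.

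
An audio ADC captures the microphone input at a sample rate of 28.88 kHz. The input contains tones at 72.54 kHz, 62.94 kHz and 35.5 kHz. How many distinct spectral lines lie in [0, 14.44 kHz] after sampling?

fs/2 = 14.44 kHz.
72.54 kHz mod fs = 14.78 kHz.
14.78 kHz > fs/2 = 14.44 kHz, folds to fs − 14.78 kHz = 14.1 kHz.
62.94 kHz mod fs = 5.18 kHz.
5.18 kHz ≤ fs/2 = 14.44 kHz, appears at 5.18 kHz.
35.5 kHz mod fs = 6.62 kHz.
6.62 kHz ≤ fs/2 = 14.44 kHz, appears at 6.62 kHz.
Distinct values: {5.18 kHz, 6.62 kHz, 14.1 kHz} → 3.

3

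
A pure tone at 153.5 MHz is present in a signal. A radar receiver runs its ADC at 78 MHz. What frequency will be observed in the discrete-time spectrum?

153.5 MHz mod fs = 75.5 MHz.
75.5 MHz > fs/2 = 39 MHz, folds to fs − 75.5 MHz = 2.5 MHz.

2.5 MHz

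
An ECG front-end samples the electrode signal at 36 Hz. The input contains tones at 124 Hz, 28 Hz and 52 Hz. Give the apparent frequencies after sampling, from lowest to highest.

fs/2 = 18 Hz.
124 Hz mod fs = 16 Hz.
16 Hz ≤ fs/2 = 18 Hz, appears at 16 Hz.
28 Hz > fs/2 = 18 Hz, folds to fs − 28 Hz = 8 Hz.
52 Hz mod fs = 16 Hz.
16 Hz ≤ fs/2 = 18 Hz, appears at 16 Hz.
Distinct values: {8 Hz, 16 Hz}.

8 Hz, 16 Hz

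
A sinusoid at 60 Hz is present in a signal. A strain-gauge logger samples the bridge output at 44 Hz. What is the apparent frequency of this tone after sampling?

60 Hz mod fs = 16 Hz.
16 Hz ≤ fs/2 = 22 Hz, appears at 16 Hz.

16 Hz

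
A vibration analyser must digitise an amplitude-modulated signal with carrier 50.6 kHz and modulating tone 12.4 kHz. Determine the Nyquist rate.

126 kHz

AM sidebands sit at fc ± fm = 38.2 kHz and 63 kHz.
Highest-frequency component: 63 kHz.
Nyquist rate = 2 × 63 kHz = 126 kHz.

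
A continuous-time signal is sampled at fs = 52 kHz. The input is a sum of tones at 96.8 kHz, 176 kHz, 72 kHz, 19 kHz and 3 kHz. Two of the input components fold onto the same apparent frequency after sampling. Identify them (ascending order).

72 kHz, 176 kHz

fs/2 = 26 kHz.
96.8 kHz mod fs = 44.8 kHz.
44.8 kHz > fs/2 = 26 kHz, folds to fs − 44.8 kHz = 7.2 kHz.
176 kHz mod fs = 20 kHz.
20 kHz ≤ fs/2 = 26 kHz, appears at 20 kHz.
72 kHz mod fs = 20 kHz.
20 kHz ≤ fs/2 = 26 kHz, appears at 20 kHz.
19 kHz ≤ fs/2 = 26 kHz, passes unchanged.
3 kHz ≤ fs/2 = 26 kHz, passes unchanged.
72 kHz and 176 kHz both map to 20 kHz.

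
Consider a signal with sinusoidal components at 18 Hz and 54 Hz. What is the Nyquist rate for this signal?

108 Hz

Highest-frequency component: 54 Hz.
Nyquist rate = 2 × 54 Hz = 108 Hz.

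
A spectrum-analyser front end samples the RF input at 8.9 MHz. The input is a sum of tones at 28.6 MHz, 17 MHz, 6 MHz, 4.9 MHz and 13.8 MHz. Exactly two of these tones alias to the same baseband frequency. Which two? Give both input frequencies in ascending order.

fs/2 = 4.45 MHz.
28.6 MHz mod fs = 1.9 MHz.
1.9 MHz ≤ fs/2 = 4.45 MHz, appears at 1.9 MHz.
17 MHz mod fs = 8.1 MHz.
8.1 MHz > fs/2 = 4.45 MHz, folds to fs − 8.1 MHz = 0.8 MHz.
6 MHz > fs/2 = 4.45 MHz, folds to fs − 6 MHz = 2.9 MHz.
4.9 MHz > fs/2 = 4.45 MHz, folds to fs − 4.9 MHz = 4 MHz.
13.8 MHz mod fs = 4.9 MHz.
4.9 MHz > fs/2 = 4.45 MHz, folds to fs − 4.9 MHz = 4 MHz.
4.9 MHz and 13.8 MHz both map to 4 MHz.

4.9 MHz, 13.8 MHz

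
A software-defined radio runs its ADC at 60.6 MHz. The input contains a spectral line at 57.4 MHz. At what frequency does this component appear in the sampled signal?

57.4 MHz > fs/2 = 30.3 MHz, folds to fs − 57.4 MHz = 3.2 MHz.

3.2 MHz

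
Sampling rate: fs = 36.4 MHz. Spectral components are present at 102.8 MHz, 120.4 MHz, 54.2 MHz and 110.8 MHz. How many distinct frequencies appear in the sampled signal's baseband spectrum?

4

fs/2 = 18.2 MHz.
102.8 MHz mod fs = 30 MHz.
30 MHz > fs/2 = 18.2 MHz, folds to fs − 30 MHz = 6.4 MHz.
120.4 MHz mod fs = 11.2 MHz.
11.2 MHz ≤ fs/2 = 18.2 MHz, appears at 11.2 MHz.
54.2 MHz mod fs = 17.8 MHz.
17.8 MHz ≤ fs/2 = 18.2 MHz, appears at 17.8 MHz.
110.8 MHz mod fs = 1.6 MHz.
1.6 MHz ≤ fs/2 = 18.2 MHz, appears at 1.6 MHz.
Distinct values: {1.6 MHz, 6.4 MHz, 11.2 MHz, 17.8 MHz} → 4.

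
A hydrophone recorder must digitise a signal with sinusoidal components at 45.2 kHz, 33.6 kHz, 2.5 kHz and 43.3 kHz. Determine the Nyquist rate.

Highest-frequency component: 45.2 kHz.
Nyquist rate = 2 × 45.2 kHz = 90.4 kHz.

90.4 kHz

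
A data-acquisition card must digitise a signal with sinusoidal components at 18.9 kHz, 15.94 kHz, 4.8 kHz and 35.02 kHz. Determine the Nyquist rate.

70.04 kHz

Highest-frequency component: 35.02 kHz.
Nyquist rate = 2 × 35.02 kHz = 70.04 kHz.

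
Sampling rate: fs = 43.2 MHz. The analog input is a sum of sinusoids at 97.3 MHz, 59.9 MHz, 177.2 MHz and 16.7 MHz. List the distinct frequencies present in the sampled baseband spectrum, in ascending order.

4.4 MHz, 10.9 MHz, 16.7 MHz

fs/2 = 21.6 MHz.
97.3 MHz mod fs = 10.9 MHz.
10.9 MHz ≤ fs/2 = 21.6 MHz, appears at 10.9 MHz.
59.9 MHz mod fs = 16.7 MHz.
16.7 MHz ≤ fs/2 = 21.6 MHz, appears at 16.7 MHz.
177.2 MHz mod fs = 4.4 MHz.
4.4 MHz ≤ fs/2 = 21.6 MHz, appears at 4.4 MHz.
16.7 MHz ≤ fs/2 = 21.6 MHz, passes unchanged.
Distinct values: {4.4 MHz, 10.9 MHz, 16.7 MHz}.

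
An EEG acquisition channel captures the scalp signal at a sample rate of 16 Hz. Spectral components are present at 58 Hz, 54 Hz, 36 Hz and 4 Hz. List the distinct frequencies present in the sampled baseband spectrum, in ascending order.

fs/2 = 8 Hz.
58 Hz mod fs = 10 Hz.
10 Hz > fs/2 = 8 Hz, folds to fs − 10 Hz = 6 Hz.
54 Hz mod fs = 6 Hz.
6 Hz ≤ fs/2 = 8 Hz, appears at 6 Hz.
36 Hz mod fs = 4 Hz.
4 Hz ≤ fs/2 = 8 Hz, appears at 4 Hz.
4 Hz ≤ fs/2 = 8 Hz, passes unchanged.
Distinct values: {4 Hz, 6 Hz}.

4 Hz, 6 Hz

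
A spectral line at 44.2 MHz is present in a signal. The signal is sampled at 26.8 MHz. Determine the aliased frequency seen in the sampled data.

44.2 MHz mod fs = 17.4 MHz.
17.4 MHz > fs/2 = 13.4 MHz, folds to fs − 17.4 MHz = 9.4 MHz.

9.4 MHz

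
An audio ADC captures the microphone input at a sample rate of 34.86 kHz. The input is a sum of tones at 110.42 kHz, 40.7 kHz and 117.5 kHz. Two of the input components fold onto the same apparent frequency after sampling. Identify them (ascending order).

40.7 kHz, 110.42 kHz

fs/2 = 17.43 kHz.
110.42 kHz mod fs = 5.84 kHz.
5.84 kHz ≤ fs/2 = 17.43 kHz, appears at 5.84 kHz.
40.7 kHz mod fs = 5.84 kHz.
5.84 kHz ≤ fs/2 = 17.43 kHz, appears at 5.84 kHz.
117.5 kHz mod fs = 12.92 kHz.
12.92 kHz ≤ fs/2 = 17.43 kHz, appears at 12.92 kHz.
40.7 kHz and 110.42 kHz both map to 5.84 kHz.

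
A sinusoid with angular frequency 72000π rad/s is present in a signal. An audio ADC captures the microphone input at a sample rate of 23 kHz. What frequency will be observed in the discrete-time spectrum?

ω = 72000π rad/s → f = ω/(2π) = 36000 Hz = 36 kHz.
36 kHz mod fs = 13 kHz.
13 kHz > fs/2 = 11.5 kHz, folds to fs − 13 kHz = 10 kHz.

10 kHz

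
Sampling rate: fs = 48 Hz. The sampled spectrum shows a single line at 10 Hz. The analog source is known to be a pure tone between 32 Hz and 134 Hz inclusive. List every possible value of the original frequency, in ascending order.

Frequencies that alias to 10 Hz are k·fs ± 10 Hz for integer k ≥ 0.
k=0: 10 Hz.
k=1: 38 Hz, 58 Hz.
k=2: 86 Hz, 106 Hz.
k=3: 134 Hz, 154 Hz.
k=4: 182 Hz, 202 Hz.
Within [32 Hz, 134 Hz]: 38 Hz, 58 Hz, 86 Hz, 106 Hz, 134 Hz.

38 Hz, 58 Hz, 86 Hz, 106 Hz, 134 Hz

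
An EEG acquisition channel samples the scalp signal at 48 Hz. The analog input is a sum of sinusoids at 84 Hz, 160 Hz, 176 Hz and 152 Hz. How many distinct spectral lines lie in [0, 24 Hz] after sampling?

fs/2 = 24 Hz.
84 Hz mod fs = 36 Hz.
36 Hz > fs/2 = 24 Hz, folds to fs − 36 Hz = 12 Hz.
160 Hz mod fs = 16 Hz.
16 Hz ≤ fs/2 = 24 Hz, appears at 16 Hz.
176 Hz mod fs = 32 Hz.
32 Hz > fs/2 = 24 Hz, folds to fs − 32 Hz = 16 Hz.
152 Hz mod fs = 8 Hz.
8 Hz ≤ fs/2 = 24 Hz, appears at 8 Hz.
Distinct values: {8 Hz, 12 Hz, 16 Hz} → 3.

3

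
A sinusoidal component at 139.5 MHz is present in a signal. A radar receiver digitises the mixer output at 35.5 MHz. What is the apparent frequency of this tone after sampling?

2.5 MHz

139.5 MHz mod fs = 33 MHz.
33 MHz > fs/2 = 17.75 MHz, folds to fs − 33 MHz = 2.5 MHz.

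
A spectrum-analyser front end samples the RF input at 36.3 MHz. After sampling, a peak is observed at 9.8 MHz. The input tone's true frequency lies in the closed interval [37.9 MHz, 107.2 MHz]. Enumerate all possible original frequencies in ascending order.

46.1 MHz, 62.8 MHz, 82.4 MHz, 99.1 MHz

Frequencies that alias to 9.8 MHz are k·fs ± 9.8 MHz for integer k ≥ 0.
k=0: 9.8 MHz.
k=1: 26.5 MHz, 46.1 MHz.
k=2: 62.8 MHz, 82.4 MHz.
k=3: 99.1 MHz, 118.7 MHz.
k=4: 135.4 MHz, 155 MHz.
Within [37.9 MHz, 107.2 MHz]: 46.1 MHz, 62.8 MHz, 82.4 MHz, 99.1 MHz.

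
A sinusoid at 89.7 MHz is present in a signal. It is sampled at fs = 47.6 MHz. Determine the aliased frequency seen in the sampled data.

89.7 MHz mod fs = 42.1 MHz.
42.1 MHz > fs/2 = 23.8 MHz, folds to fs − 42.1 MHz = 5.5 MHz.

5.5 MHz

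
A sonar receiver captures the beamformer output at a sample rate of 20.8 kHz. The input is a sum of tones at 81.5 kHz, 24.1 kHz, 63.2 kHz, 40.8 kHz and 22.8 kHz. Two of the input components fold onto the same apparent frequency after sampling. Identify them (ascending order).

40.8 kHz, 63.2 kHz

fs/2 = 10.4 kHz.
81.5 kHz mod fs = 19.1 kHz.
19.1 kHz > fs/2 = 10.4 kHz, folds to fs − 19.1 kHz = 1.7 kHz.
24.1 kHz mod fs = 3.3 kHz.
3.3 kHz ≤ fs/2 = 10.4 kHz, appears at 3.3 kHz.
63.2 kHz mod fs = 0.8 kHz.
0.8 kHz ≤ fs/2 = 10.4 kHz, appears at 0.8 kHz.
40.8 kHz mod fs = 20 kHz.
20 kHz > fs/2 = 10.4 kHz, folds to fs − 20 kHz = 0.8 kHz.
22.8 kHz mod fs = 2 kHz.
2 kHz ≤ fs/2 = 10.4 kHz, appears at 2 kHz.
40.8 kHz and 63.2 kHz both map to 0.8 kHz.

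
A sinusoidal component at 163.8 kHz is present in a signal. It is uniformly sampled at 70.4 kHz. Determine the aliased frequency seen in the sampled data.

163.8 kHz mod fs = 23 kHz.
23 kHz ≤ fs/2 = 35.2 kHz, appears at 23 kHz.

23 kHz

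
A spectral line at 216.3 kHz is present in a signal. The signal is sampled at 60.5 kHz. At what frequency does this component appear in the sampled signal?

25.7 kHz

216.3 kHz mod fs = 34.8 kHz.
34.8 kHz > fs/2 = 30.25 kHz, folds to fs − 34.8 kHz = 25.7 kHz.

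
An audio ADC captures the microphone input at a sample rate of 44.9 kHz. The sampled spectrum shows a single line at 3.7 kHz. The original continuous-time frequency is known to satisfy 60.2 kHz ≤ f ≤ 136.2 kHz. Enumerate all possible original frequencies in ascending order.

86.1 kHz, 93.5 kHz, 131 kHz

Frequencies that alias to 3.7 kHz are k·fs ± 3.7 kHz for integer k ≥ 0.
k=0: 3.7 kHz.
k=1: 41.2 kHz, 48.6 kHz.
k=2: 86.1 kHz, 93.5 kHz.
k=3: 131 kHz, 138.4 kHz.
k=4: 175.9 kHz, 183.3 kHz.
Within [60.2 kHz, 136.2 kHz]: 86.1 kHz, 93.5 kHz, 131 kHz.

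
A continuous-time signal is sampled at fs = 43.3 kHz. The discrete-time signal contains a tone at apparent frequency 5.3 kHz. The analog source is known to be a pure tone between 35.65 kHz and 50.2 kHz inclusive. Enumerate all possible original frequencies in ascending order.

Frequencies that alias to 5.3 kHz are k·fs ± 5.3 kHz for integer k ≥ 0.
k=0: 5.3 kHz.
k=1: 38 kHz, 48.6 kHz.
k=2: 81.3 kHz, 91.9 kHz.
Within [35.65 kHz, 50.2 kHz]: 38 kHz, 48.6 kHz.

38 kHz, 48.6 kHz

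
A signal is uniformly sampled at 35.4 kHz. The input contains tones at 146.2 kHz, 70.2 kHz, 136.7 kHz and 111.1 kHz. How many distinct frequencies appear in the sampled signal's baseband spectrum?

fs/2 = 17.7 kHz.
146.2 kHz mod fs = 4.6 kHz.
4.6 kHz ≤ fs/2 = 17.7 kHz, appears at 4.6 kHz.
70.2 kHz mod fs = 34.8 kHz.
34.8 kHz > fs/2 = 17.7 kHz, folds to fs − 34.8 kHz = 0.6 kHz.
136.7 kHz mod fs = 30.5 kHz.
30.5 kHz > fs/2 = 17.7 kHz, folds to fs − 30.5 kHz = 4.9 kHz.
111.1 kHz mod fs = 4.9 kHz.
4.9 kHz ≤ fs/2 = 17.7 kHz, appears at 4.9 kHz.
Distinct values: {0.6 kHz, 4.6 kHz, 4.9 kHz} → 3.

3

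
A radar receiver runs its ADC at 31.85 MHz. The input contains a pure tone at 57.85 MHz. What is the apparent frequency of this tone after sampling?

5.85 MHz

57.85 MHz mod fs = 26 MHz.
26 MHz > fs/2 = 15.925 MHz, folds to fs − 26 MHz = 5.85 MHz.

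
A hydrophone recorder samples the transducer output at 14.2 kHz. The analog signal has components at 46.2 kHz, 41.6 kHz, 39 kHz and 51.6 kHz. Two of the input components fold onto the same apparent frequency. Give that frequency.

fs/2 = 7.1 kHz.
46.2 kHz mod fs = 3.6 kHz.
3.6 kHz ≤ fs/2 = 7.1 kHz, appears at 3.6 kHz.
41.6 kHz mod fs = 13.2 kHz.
13.2 kHz > fs/2 = 7.1 kHz, folds to fs − 13.2 kHz = 1 kHz.
39 kHz mod fs = 10.6 kHz.
10.6 kHz > fs/2 = 7.1 kHz, folds to fs − 10.6 kHz = 3.6 kHz.
51.6 kHz mod fs = 9 kHz.
9 kHz > fs/2 = 7.1 kHz, folds to fs − 9 kHz = 5.2 kHz.
39 kHz and 46.2 kHz both map to 3.6 kHz.

3.6 kHz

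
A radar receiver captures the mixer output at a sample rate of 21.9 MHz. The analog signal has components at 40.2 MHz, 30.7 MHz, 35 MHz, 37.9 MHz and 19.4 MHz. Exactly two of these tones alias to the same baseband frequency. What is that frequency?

fs/2 = 10.95 MHz.
40.2 MHz mod fs = 18.3 MHz.
18.3 MHz > fs/2 = 10.95 MHz, folds to fs − 18.3 MHz = 3.6 MHz.
30.7 MHz mod fs = 8.8 MHz.
8.8 MHz ≤ fs/2 = 10.95 MHz, appears at 8.8 MHz.
35 MHz mod fs = 13.1 MHz.
13.1 MHz > fs/2 = 10.95 MHz, folds to fs − 13.1 MHz = 8.8 MHz.
37.9 MHz mod fs = 16 MHz.
16 MHz > fs/2 = 10.95 MHz, folds to fs − 16 MHz = 5.9 MHz.
19.4 MHz > fs/2 = 10.95 MHz, folds to fs − 19.4 MHz = 2.5 MHz.
30.7 MHz and 35 MHz both map to 8.8 MHz.

8.8 MHz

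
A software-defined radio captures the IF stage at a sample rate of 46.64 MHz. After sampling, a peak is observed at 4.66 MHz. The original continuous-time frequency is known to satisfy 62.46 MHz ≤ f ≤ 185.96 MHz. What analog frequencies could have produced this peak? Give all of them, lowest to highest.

Frequencies that alias to 4.66 MHz are k·fs ± 4.66 MHz for integer k ≥ 0.
k=0: 4.66 MHz.
k=1: 41.98 MHz, 51.3 MHz.
k=2: 88.62 MHz, 97.94 MHz.
k=3: 135.26 MHz, 144.58 MHz.
k=4: 181.9 MHz, 191.22 MHz.
k=5: 228.54 MHz, 237.86 MHz.
Within [62.46 MHz, 185.96 MHz]: 88.62 MHz, 97.94 MHz, 135.26 MHz, 144.58 MHz, 181.9 MHz.

88.62 MHz, 97.94 MHz, 135.26 MHz, 144.58 MHz, 181.9 MHz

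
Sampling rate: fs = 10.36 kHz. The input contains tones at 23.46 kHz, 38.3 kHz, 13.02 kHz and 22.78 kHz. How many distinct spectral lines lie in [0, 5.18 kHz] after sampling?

fs/2 = 5.18 kHz.
23.46 kHz mod fs = 2.74 kHz.
2.74 kHz ≤ fs/2 = 5.18 kHz, appears at 2.74 kHz.
38.3 kHz mod fs = 7.22 kHz.
7.22 kHz > fs/2 = 5.18 kHz, folds to fs − 7.22 kHz = 3.14 kHz.
13.02 kHz mod fs = 2.66 kHz.
2.66 kHz ≤ fs/2 = 5.18 kHz, appears at 2.66 kHz.
22.78 kHz mod fs = 2.06 kHz.
2.06 kHz ≤ fs/2 = 5.18 kHz, appears at 2.06 kHz.
Distinct values: {2.06 kHz, 2.66 kHz, 2.74 kHz, 3.14 kHz} → 4.

4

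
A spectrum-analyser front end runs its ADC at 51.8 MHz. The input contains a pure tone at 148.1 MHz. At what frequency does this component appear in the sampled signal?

148.1 MHz mod fs = 44.5 MHz.
44.5 MHz > fs/2 = 25.9 MHz, folds to fs − 44.5 MHz = 7.3 MHz.

7.3 MHz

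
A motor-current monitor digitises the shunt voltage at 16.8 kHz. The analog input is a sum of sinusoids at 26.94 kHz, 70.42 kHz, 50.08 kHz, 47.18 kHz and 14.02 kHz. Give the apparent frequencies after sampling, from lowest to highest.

0.32 kHz, 2.78 kHz, 3.22 kHz, 6.66 kHz

fs/2 = 8.4 kHz.
26.94 kHz mod fs = 10.14 kHz.
10.14 kHz > fs/2 = 8.4 kHz, folds to fs − 10.14 kHz = 6.66 kHz.
70.42 kHz mod fs = 3.22 kHz.
3.22 kHz ≤ fs/2 = 8.4 kHz, appears at 3.22 kHz.
50.08 kHz mod fs = 16.48 kHz.
16.48 kHz > fs/2 = 8.4 kHz, folds to fs − 16.48 kHz = 0.32 kHz.
47.18 kHz mod fs = 13.58 kHz.
13.58 kHz > fs/2 = 8.4 kHz, folds to fs − 13.58 kHz = 3.22 kHz.
14.02 kHz > fs/2 = 8.4 kHz, folds to fs − 14.02 kHz = 2.78 kHz.
Distinct values: {0.32 kHz, 2.78 kHz, 3.22 kHz, 6.66 kHz}.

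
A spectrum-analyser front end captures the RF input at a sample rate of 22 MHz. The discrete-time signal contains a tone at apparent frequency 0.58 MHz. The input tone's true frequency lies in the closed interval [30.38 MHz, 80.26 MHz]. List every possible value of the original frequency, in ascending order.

Frequencies that alias to 0.58 MHz are k·fs ± 0.58 MHz for integer k ≥ 0.
k=0: 0.58 MHz.
k=1: 21.42 MHz, 22.58 MHz.
k=2: 43.42 MHz, 44.58 MHz.
k=3: 65.42 MHz, 66.58 MHz.
k=4: 87.42 MHz, 88.58 MHz.
Within [30.38 MHz, 80.26 MHz]: 43.42 MHz, 44.58 MHz, 65.42 MHz, 66.58 MHz.

43.42 MHz, 44.58 MHz, 65.42 MHz, 66.58 MHz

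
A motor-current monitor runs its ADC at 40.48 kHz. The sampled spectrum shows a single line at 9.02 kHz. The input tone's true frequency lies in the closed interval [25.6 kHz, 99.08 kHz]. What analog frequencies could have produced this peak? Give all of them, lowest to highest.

Frequencies that alias to 9.02 kHz are k·fs ± 9.02 kHz for integer k ≥ 0.
k=0: 9.02 kHz.
k=1: 31.46 kHz, 49.5 kHz.
k=2: 71.94 kHz, 89.98 kHz.
k=3: 112.42 kHz, 130.46 kHz.
Within [25.6 kHz, 99.08 kHz]: 31.46 kHz, 49.5 kHz, 71.94 kHz, 89.98 kHz.

31.46 kHz, 49.5 kHz, 71.94 kHz, 89.98 kHz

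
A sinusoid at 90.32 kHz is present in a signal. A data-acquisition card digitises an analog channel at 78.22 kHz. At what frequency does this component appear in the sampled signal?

90.32 kHz mod fs = 12.1 kHz.
12.1 kHz ≤ fs/2 = 39.11 kHz, appears at 12.1 kHz.

12.1 kHz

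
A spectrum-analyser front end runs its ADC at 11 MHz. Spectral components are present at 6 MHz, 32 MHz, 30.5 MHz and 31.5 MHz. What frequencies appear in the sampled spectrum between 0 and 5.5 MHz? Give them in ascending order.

fs/2 = 5.5 MHz.
6 MHz > fs/2 = 5.5 MHz, folds to fs − 6 MHz = 5 MHz.
32 MHz mod fs = 10 MHz.
10 MHz > fs/2 = 5.5 MHz, folds to fs − 10 MHz = 1 MHz.
30.5 MHz mod fs = 8.5 MHz.
8.5 MHz > fs/2 = 5.5 MHz, folds to fs − 8.5 MHz = 2.5 MHz.
31.5 MHz mod fs = 9.5 MHz.
9.5 MHz > fs/2 = 5.5 MHz, folds to fs − 9.5 MHz = 1.5 MHz.
Distinct values: {1 MHz, 1.5 MHz, 2.5 MHz, 5 MHz}.

1 MHz, 1.5 MHz, 2.5 MHz, 5 MHz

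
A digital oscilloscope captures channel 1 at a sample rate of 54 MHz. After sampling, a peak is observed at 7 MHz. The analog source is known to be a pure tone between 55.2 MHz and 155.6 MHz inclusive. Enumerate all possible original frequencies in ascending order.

Frequencies that alias to 7 MHz are k·fs ± 7 MHz for integer k ≥ 0.
k=0: 7 MHz.
k=1: 47 MHz, 61 MHz.
k=2: 101 MHz, 115 MHz.
k=3: 155 MHz, 169 MHz.
k=4: 209 MHz, 223 MHz.
Within [55.2 MHz, 155.6 MHz]: 61 MHz, 101 MHz, 115 MHz, 155 MHz.

61 MHz, 101 MHz, 115 MHz, 155 MHz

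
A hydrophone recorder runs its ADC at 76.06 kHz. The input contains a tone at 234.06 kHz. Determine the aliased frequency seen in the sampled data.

234.06 kHz mod fs = 5.88 kHz.
5.88 kHz ≤ fs/2 = 38.03 kHz, appears at 5.88 kHz.

5.88 kHz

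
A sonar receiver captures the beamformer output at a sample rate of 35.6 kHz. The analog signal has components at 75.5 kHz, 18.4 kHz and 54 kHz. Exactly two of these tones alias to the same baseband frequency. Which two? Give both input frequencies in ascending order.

18.4 kHz, 54 kHz

fs/2 = 17.8 kHz.
75.5 kHz mod fs = 4.3 kHz.
4.3 kHz ≤ fs/2 = 17.8 kHz, appears at 4.3 kHz.
18.4 kHz > fs/2 = 17.8 kHz, folds to fs − 18.4 kHz = 17.2 kHz.
54 kHz mod fs = 18.4 kHz.
18.4 kHz > fs/2 = 17.8 kHz, folds to fs − 18.4 kHz = 17.2 kHz.
18.4 kHz and 54 kHz both map to 17.2 kHz.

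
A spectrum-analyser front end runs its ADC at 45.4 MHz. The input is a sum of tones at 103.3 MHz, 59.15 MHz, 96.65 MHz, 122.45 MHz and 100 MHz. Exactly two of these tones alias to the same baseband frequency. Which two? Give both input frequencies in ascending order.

fs/2 = 22.7 MHz.
103.3 MHz mod fs = 12.5 MHz.
12.5 MHz ≤ fs/2 = 22.7 MHz, appears at 12.5 MHz.
59.15 MHz mod fs = 13.75 MHz.
13.75 MHz ≤ fs/2 = 22.7 MHz, appears at 13.75 MHz.
96.65 MHz mod fs = 5.85 MHz.
5.85 MHz ≤ fs/2 = 22.7 MHz, appears at 5.85 MHz.
122.45 MHz mod fs = 31.65 MHz.
31.65 MHz > fs/2 = 22.7 MHz, folds to fs − 31.65 MHz = 13.75 MHz.
100 MHz mod fs = 9.2 MHz.
9.2 MHz ≤ fs/2 = 22.7 MHz, appears at 9.2 MHz.
59.15 MHz and 122.45 MHz both map to 13.75 MHz.

59.15 MHz, 122.45 MHz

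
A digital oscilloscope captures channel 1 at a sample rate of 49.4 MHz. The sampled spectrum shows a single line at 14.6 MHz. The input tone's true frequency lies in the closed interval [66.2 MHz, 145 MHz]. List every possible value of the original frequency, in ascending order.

Frequencies that alias to 14.6 MHz are k·fs ± 14.6 MHz for integer k ≥ 0.
k=0: 14.6 MHz.
k=1: 34.8 MHz, 64 MHz.
k=2: 84.2 MHz, 113.4 MHz.
k=3: 133.6 MHz, 162.8 MHz.
k=4: 183 MHz, 212.2 MHz.
Within [66.2 MHz, 145 MHz]: 84.2 MHz, 113.4 MHz, 133.6 MHz.

84.2 MHz, 113.4 MHz, 133.6 MHz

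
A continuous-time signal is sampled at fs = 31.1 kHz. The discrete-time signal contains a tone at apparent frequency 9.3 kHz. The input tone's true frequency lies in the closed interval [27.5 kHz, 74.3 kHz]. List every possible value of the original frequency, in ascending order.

Frequencies that alias to 9.3 kHz are k·fs ± 9.3 kHz for integer k ≥ 0.
k=0: 9.3 kHz.
k=1: 21.8 kHz, 40.4 kHz.
k=2: 52.9 kHz, 71.5 kHz.
k=3: 84 kHz, 102.6 kHz.
Within [27.5 kHz, 74.3 kHz]: 40.4 kHz, 52.9 kHz, 71.5 kHz.

40.4 kHz, 52.9 kHz, 71.5 kHz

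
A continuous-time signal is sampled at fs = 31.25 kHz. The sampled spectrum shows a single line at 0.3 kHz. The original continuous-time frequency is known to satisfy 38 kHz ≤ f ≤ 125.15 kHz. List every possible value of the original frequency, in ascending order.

Frequencies that alias to 0.3 kHz are k·fs ± 0.3 kHz for integer k ≥ 0.
k=0: 0.3 kHz.
k=1: 30.95 kHz, 31.55 kHz.
k=2: 62.2 kHz, 62.8 kHz.
k=3: 93.45 kHz, 94.05 kHz.
k=4: 124.7 kHz, 125.3 kHz.
k=5: 155.95 kHz, 156.55 kHz.
Within [38 kHz, 125.15 kHz]: 62.2 kHz, 62.8 kHz, 93.45 kHz, 94.05 kHz, 124.7 kHz.

62.2 kHz, 62.8 kHz, 93.45 kHz, 94.05 kHz, 124.7 kHz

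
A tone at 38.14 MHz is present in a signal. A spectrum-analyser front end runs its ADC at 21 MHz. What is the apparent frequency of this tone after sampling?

3.86 MHz

38.14 MHz mod fs = 17.14 MHz.
17.14 MHz > fs/2 = 10.5 MHz, folds to fs − 17.14 MHz = 3.86 MHz.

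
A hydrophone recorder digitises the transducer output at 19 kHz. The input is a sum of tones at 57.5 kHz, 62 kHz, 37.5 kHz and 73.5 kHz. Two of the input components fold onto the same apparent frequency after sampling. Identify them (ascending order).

37.5 kHz, 57.5 kHz

fs/2 = 9.5 kHz.
57.5 kHz mod fs = 0.5 kHz.
0.5 kHz ≤ fs/2 = 9.5 kHz, appears at 0.5 kHz.
62 kHz mod fs = 5 kHz.
5 kHz ≤ fs/2 = 9.5 kHz, appears at 5 kHz.
37.5 kHz mod fs = 18.5 kHz.
18.5 kHz > fs/2 = 9.5 kHz, folds to fs − 18.5 kHz = 0.5 kHz.
73.5 kHz mod fs = 16.5 kHz.
16.5 kHz > fs/2 = 9.5 kHz, folds to fs − 16.5 kHz = 2.5 kHz.
37.5 kHz and 57.5 kHz both map to 0.5 kHz.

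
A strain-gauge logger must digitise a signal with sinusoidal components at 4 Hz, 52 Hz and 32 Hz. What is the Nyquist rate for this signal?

104 Hz

Highest-frequency component: 52 Hz.
Nyquist rate = 2 × 52 Hz = 104 Hz.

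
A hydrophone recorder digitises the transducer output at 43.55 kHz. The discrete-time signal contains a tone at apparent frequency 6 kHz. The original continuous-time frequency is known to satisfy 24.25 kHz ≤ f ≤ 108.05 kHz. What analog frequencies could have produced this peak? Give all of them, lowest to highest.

Frequencies that alias to 6 kHz are k·fs ± 6 kHz for integer k ≥ 0.
k=0: 6 kHz.
k=1: 37.55 kHz, 49.55 kHz.
k=2: 81.1 kHz, 93.1 kHz.
k=3: 124.65 kHz, 136.65 kHz.
Within [24.25 kHz, 108.05 kHz]: 37.55 kHz, 49.55 kHz, 81.1 kHz, 93.1 kHz.

37.55 kHz, 49.55 kHz, 81.1 kHz, 93.1 kHz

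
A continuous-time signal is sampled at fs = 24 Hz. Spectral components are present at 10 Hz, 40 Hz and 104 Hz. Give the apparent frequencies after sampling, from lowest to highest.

fs/2 = 12 Hz.
10 Hz ≤ fs/2 = 12 Hz, passes unchanged.
40 Hz mod fs = 16 Hz.
16 Hz > fs/2 = 12 Hz, folds to fs − 16 Hz = 8 Hz.
104 Hz mod fs = 8 Hz.
8 Hz ≤ fs/2 = 12 Hz, appears at 8 Hz.
Distinct values: {8 Hz, 10 Hz}.

8 Hz, 10 Hz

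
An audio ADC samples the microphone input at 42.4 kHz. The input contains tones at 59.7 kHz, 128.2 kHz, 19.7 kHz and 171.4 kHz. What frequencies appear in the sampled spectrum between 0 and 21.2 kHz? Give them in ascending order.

1 kHz, 1.8 kHz, 17.3 kHz, 19.7 kHz

fs/2 = 21.2 kHz.
59.7 kHz mod fs = 17.3 kHz.
17.3 kHz ≤ fs/2 = 21.2 kHz, appears at 17.3 kHz.
128.2 kHz mod fs = 1 kHz.
1 kHz ≤ fs/2 = 21.2 kHz, appears at 1 kHz.
19.7 kHz ≤ fs/2 = 21.2 kHz, passes unchanged.
171.4 kHz mod fs = 1.8 kHz.
1.8 kHz ≤ fs/2 = 21.2 kHz, appears at 1.8 kHz.
Distinct values: {1 kHz, 1.8 kHz, 17.3 kHz, 19.7 kHz}.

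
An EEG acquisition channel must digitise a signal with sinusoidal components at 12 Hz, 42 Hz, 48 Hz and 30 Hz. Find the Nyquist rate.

Highest-frequency component: 48 Hz.
Nyquist rate = 2 × 48 Hz = 96 Hz.

96 Hz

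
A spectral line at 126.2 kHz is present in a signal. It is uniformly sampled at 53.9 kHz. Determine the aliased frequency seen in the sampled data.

18.4 kHz

126.2 kHz mod fs = 18.4 kHz.
18.4 kHz ≤ fs/2 = 26.95 kHz, appears at 18.4 kHz.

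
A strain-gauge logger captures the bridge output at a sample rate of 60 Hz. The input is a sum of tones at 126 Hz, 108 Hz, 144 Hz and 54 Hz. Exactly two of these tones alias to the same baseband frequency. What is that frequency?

6 Hz

fs/2 = 30 Hz.
126 Hz mod fs = 6 Hz.
6 Hz ≤ fs/2 = 30 Hz, appears at 6 Hz.
108 Hz mod fs = 48 Hz.
48 Hz > fs/2 = 30 Hz, folds to fs − 48 Hz = 12 Hz.
144 Hz mod fs = 24 Hz.
24 Hz ≤ fs/2 = 30 Hz, appears at 24 Hz.
54 Hz > fs/2 = 30 Hz, folds to fs − 54 Hz = 6 Hz.
54 Hz and 126 Hz both map to 6 Hz.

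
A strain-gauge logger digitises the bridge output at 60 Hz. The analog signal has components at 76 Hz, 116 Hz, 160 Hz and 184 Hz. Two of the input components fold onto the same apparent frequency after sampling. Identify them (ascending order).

116 Hz, 184 Hz

fs/2 = 30 Hz.
76 Hz mod fs = 16 Hz.
16 Hz ≤ fs/2 = 30 Hz, appears at 16 Hz.
116 Hz mod fs = 56 Hz.
56 Hz > fs/2 = 30 Hz, folds to fs − 56 Hz = 4 Hz.
160 Hz mod fs = 40 Hz.
40 Hz > fs/2 = 30 Hz, folds to fs − 40 Hz = 20 Hz.
184 Hz mod fs = 4 Hz.
4 Hz ≤ fs/2 = 30 Hz, appears at 4 Hz.
116 Hz and 184 Hz both map to 4 Hz.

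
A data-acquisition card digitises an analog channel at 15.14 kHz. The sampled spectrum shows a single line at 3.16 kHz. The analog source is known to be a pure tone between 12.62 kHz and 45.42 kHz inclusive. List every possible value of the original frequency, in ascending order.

Frequencies that alias to 3.16 kHz are k·fs ± 3.16 kHz for integer k ≥ 0.
k=0: 3.16 kHz.
k=1: 11.98 kHz, 18.3 kHz.
k=2: 27.12 kHz, 33.44 kHz.
k=3: 42.26 kHz, 48.58 kHz.
k=4: 57.4 kHz, 63.72 kHz.
Within [12.62 kHz, 45.42 kHz]: 18.3 kHz, 27.12 kHz, 33.44 kHz, 42.26 kHz.

18.3 kHz, 27.12 kHz, 33.44 kHz, 42.26 kHz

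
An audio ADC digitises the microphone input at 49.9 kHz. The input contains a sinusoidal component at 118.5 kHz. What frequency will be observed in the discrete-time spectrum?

118.5 kHz mod fs = 18.7 kHz.
18.7 kHz ≤ fs/2 = 24.95 kHz, appears at 18.7 kHz.

18.7 kHz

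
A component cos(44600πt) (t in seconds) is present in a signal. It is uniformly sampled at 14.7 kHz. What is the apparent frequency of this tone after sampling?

ω = 44600π rad/s → f = ω/(2π) = 22300 Hz = 22.3 kHz.
22.3 kHz mod fs = 7.6 kHz.
7.6 kHz > fs/2 = 7.35 kHz, folds to fs − 7.6 kHz = 7.1 kHz.

7.1 kHz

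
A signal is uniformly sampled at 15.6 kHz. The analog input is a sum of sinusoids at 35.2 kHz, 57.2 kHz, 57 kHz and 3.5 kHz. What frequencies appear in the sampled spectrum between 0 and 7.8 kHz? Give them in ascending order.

fs/2 = 7.8 kHz.
35.2 kHz mod fs = 4 kHz.
4 kHz ≤ fs/2 = 7.8 kHz, appears at 4 kHz.
57.2 kHz mod fs = 10.4 kHz.
10.4 kHz > fs/2 = 7.8 kHz, folds to fs − 10.4 kHz = 5.2 kHz.
57 kHz mod fs = 10.2 kHz.
10.2 kHz > fs/2 = 7.8 kHz, folds to fs − 10.2 kHz = 5.4 kHz.
3.5 kHz ≤ fs/2 = 7.8 kHz, passes unchanged.
Distinct values: {3.5 kHz, 4 kHz, 5.2 kHz, 5.4 kHz}.

3.5 kHz, 4 kHz, 5.2 kHz, 5.4 kHz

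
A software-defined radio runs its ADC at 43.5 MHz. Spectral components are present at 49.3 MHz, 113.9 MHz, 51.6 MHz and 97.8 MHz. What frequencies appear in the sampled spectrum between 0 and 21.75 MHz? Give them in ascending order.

5.8 MHz, 8.1 MHz, 10.8 MHz, 16.6 MHz

fs/2 = 21.75 MHz.
49.3 MHz mod fs = 5.8 MHz.
5.8 MHz ≤ fs/2 = 21.75 MHz, appears at 5.8 MHz.
113.9 MHz mod fs = 26.9 MHz.
26.9 MHz > fs/2 = 21.75 MHz, folds to fs − 26.9 MHz = 16.6 MHz.
51.6 MHz mod fs = 8.1 MHz.
8.1 MHz ≤ fs/2 = 21.75 MHz, appears at 8.1 MHz.
97.8 MHz mod fs = 10.8 MHz.
10.8 MHz ≤ fs/2 = 21.75 MHz, appears at 10.8 MHz.
Distinct values: {5.8 MHz, 8.1 MHz, 10.8 MHz, 16.6 MHz}.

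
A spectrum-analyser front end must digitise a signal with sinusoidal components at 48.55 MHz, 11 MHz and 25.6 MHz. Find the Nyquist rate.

Highest-frequency component: 48.55 MHz.
Nyquist rate = 2 × 48.55 MHz = 97.1 MHz.

97.1 MHz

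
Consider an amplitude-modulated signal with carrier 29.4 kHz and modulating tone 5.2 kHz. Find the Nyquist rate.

69.2 kHz

AM sidebands sit at fc ± fm = 24.2 kHz and 34.6 kHz.
Highest-frequency component: 34.6 kHz.
Nyquist rate = 2 × 34.6 kHz = 69.2 kHz.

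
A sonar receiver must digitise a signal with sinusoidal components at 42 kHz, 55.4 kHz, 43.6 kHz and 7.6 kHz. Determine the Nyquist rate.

110.8 kHz

Highest-frequency component: 55.4 kHz.
Nyquist rate = 2 × 55.4 kHz = 110.8 kHz.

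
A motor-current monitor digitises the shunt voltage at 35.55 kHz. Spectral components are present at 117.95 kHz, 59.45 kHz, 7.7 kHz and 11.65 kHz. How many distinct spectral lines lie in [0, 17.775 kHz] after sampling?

fs/2 = 17.775 kHz.
117.95 kHz mod fs = 11.3 kHz.
11.3 kHz ≤ fs/2 = 17.775 kHz, appears at 11.3 kHz.
59.45 kHz mod fs = 23.9 kHz.
23.9 kHz > fs/2 = 17.775 kHz, folds to fs − 23.9 kHz = 11.65 kHz.
7.7 kHz ≤ fs/2 = 17.775 kHz, passes unchanged.
11.65 kHz ≤ fs/2 = 17.775 kHz, passes unchanged.
Distinct values: {7.7 kHz, 11.3 kHz, 11.65 kHz} → 3.

3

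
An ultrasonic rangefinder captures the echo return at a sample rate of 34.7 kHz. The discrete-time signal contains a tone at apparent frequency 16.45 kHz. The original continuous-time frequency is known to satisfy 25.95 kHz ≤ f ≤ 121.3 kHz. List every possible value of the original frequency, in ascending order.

51.15 kHz, 52.95 kHz, 85.85 kHz, 87.65 kHz, 120.55 kHz

Frequencies that alias to 16.45 kHz are k·fs ± 16.45 kHz for integer k ≥ 0.
k=0: 16.45 kHz.
k=1: 18.25 kHz, 51.15 kHz.
k=2: 52.95 kHz, 85.85 kHz.
k=3: 87.65 kHz, 120.55 kHz.
k=4: 122.35 kHz, 155.25 kHz.
Within [25.95 kHz, 121.3 kHz]: 51.15 kHz, 52.95 kHz, 85.85 kHz, 87.65 kHz, 120.55 kHz.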